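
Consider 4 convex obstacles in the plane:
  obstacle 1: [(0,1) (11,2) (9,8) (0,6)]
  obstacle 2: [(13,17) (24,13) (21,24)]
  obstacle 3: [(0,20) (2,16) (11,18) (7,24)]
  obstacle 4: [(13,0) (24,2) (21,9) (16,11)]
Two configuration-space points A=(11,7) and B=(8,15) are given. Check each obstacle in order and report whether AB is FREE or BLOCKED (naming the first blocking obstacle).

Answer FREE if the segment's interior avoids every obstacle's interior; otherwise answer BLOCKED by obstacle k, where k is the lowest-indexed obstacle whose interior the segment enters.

Obstacle 1 [(0,1) (11,2) (9,8) (0,6)]:
  edge (0,1)–(11,2): clear
  edge (11,2)–(9,8): clear
  edge (9,8)–(0,6): clear
  edge (0,6)–(0,1): clear
  midpoint (19/2,11) outside
  → clear
Obstacle 2 [(13,17) (24,13) (21,24)]:
  edge (13,17)–(24,13): clear
  edge (24,13)–(21,24): clear
  edge (21,24)–(13,17): clear
  midpoint (19/2,11) outside
  → clear
Obstacle 3 [(0,20) (2,16) (11,18) (7,24)]:
  edge (0,20)–(2,16): clear
  edge (2,16)–(11,18): clear
  edge (11,18)–(7,24): clear
  edge (7,24)–(0,20): clear
  midpoint (19/2,11) outside
  → clear
Obstacle 4 [(13,0) (24,2) (21,9) (16,11)]:
  edge (13,0)–(24,2): clear
  edge (24,2)–(21,9): clear
  edge (21,9)–(16,11): clear
  edge (16,11)–(13,0): clear
  midpoint (19/2,11) outside
  → clear

FREE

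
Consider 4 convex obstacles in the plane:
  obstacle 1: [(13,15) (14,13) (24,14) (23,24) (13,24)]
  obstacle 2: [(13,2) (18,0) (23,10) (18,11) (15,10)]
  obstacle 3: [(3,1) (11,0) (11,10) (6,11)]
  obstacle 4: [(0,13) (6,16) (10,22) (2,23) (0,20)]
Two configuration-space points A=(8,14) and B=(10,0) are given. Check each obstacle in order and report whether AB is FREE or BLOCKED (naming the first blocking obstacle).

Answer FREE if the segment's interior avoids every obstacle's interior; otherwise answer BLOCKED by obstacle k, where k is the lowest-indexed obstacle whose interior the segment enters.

Obstacle 1 [(13,15) (14,13) (24,14) (23,24) (13,24)]:
  edge (13,15)–(14,13): clear
  edge (14,13)–(24,14): clear
  edge (24,14)–(23,24): clear
  edge (23,24)–(13,24): clear
  edge (13,24)–(13,15): clear
  midpoint (9,7) outside
  → clear
Obstacle 2 [(13,2) (18,0) (23,10) (18,11) (15,10)]:
  edge (13,2)–(18,0): clear
  edge (18,0)–(23,10): clear
  edge (23,10)–(18,11): clear
  edge (18,11)–(15,10): clear
  edge (15,10)–(13,2): clear
  midpoint (9,7) outside
  → clear
Obstacle 3 [(3,1) (11,0) (11,10) (6,11)]:
  edge (3,1)–(11,0): crosses AB
  edge (11,0)–(11,10): clear
  edge (11,10)–(6,11): crosses AB
  edge (6,11)–(3,1): clear
  → BLOCKED
Obstacle 4 [(0,13) (6,16) (10,22) (2,23) (0,20)]:
  edge (0,13)–(6,16): clear
  edge (6,16)–(10,22): clear
  edge (10,22)–(2,23): clear
  edge (2,23)–(0,20): clear
  edge (0,20)–(0,13): clear
  midpoint (9,7) outside
  → clear

BLOCKED by obstacle 3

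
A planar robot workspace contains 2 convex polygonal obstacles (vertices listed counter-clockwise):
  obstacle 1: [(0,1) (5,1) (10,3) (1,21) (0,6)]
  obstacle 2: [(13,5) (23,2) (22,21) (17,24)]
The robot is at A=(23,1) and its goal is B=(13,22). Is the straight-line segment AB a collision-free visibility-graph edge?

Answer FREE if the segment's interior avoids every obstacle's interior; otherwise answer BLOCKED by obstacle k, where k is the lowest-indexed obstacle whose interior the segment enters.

Obstacle 1 [(0,1) (5,1) (10,3) (1,21) (0,6)]:
  edge (0,1)–(5,1): clear
  edge (5,1)–(10,3): clear
  edge (10,3)–(1,21): clear
  edge (1,21)–(0,6): clear
  edge (0,6)–(0,1): clear
  midpoint (18,23/2) outside
  → clear
Obstacle 2 [(13,5) (23,2) (22,21) (17,24)]:
  edge (13,5)–(23,2): crosses AB
  edge (23,2)–(22,21): clear
  edge (22,21)–(17,24): clear
  edge (17,24)–(13,5): crosses AB
  → BLOCKED

BLOCKED by obstacle 2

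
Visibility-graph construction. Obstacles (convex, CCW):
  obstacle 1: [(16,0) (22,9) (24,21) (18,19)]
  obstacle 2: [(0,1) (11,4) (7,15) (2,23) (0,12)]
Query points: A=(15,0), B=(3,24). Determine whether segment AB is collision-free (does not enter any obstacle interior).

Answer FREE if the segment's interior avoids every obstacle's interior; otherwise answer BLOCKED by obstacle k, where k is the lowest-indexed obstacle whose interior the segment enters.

Obstacle 1 [(16,0) (22,9) (24,21) (18,19)]:
  edge (16,0)–(22,9): clear
  edge (22,9)–(24,21): clear
  edge (24,21)–(18,19): clear
  edge (18,19)–(16,0): clear
  midpoint (9,12) outside
  → clear
Obstacle 2 [(0,1) (11,4) (7,15) (2,23) (0,12)]:
  edge (0,1)–(11,4): clear
  edge (11,4)–(7,15): clear
  edge (7,15)–(2,23): clear
  edge (2,23)–(0,12): clear
  edge (0,12)–(0,1): clear
  midpoint (9,12) outside
  → clear

FREE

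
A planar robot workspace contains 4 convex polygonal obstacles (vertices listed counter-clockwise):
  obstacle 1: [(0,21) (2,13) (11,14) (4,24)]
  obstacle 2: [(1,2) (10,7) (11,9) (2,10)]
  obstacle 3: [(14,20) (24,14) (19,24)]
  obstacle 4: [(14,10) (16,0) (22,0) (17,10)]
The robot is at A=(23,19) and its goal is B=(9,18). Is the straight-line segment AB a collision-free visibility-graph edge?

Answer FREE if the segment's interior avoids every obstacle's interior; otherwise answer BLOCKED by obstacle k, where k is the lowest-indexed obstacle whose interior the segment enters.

Obstacle 1 [(0,21) (2,13) (11,14) (4,24)]:
  edge (0,21)–(2,13): clear
  edge (2,13)–(11,14): clear
  edge (11,14)–(4,24): clear
  edge (4,24)–(0,21): clear
  midpoint (16,37/2) outside
  → clear
Obstacle 2 [(1,2) (10,7) (11,9) (2,10)]:
  edge (1,2)–(10,7): clear
  edge (10,7)–(11,9): clear
  edge (11,9)–(2,10): clear
  edge (2,10)–(1,2): clear
  midpoint (16,37/2) outside
  → clear
Obstacle 3 [(14,20) (24,14) (19,24)]:
  edge (14,20)–(24,14): crosses AB
  edge (24,14)–(19,24): crosses AB
  edge (19,24)–(14,20): clear
  → BLOCKED
Obstacle 4 [(14,10) (16,0) (22,0) (17,10)]:
  edge (14,10)–(16,0): clear
  edge (16,0)–(22,0): clear
  edge (22,0)–(17,10): clear
  edge (17,10)–(14,10): clear
  midpoint (16,37/2) outside
  → clear

BLOCKED by obstacle 3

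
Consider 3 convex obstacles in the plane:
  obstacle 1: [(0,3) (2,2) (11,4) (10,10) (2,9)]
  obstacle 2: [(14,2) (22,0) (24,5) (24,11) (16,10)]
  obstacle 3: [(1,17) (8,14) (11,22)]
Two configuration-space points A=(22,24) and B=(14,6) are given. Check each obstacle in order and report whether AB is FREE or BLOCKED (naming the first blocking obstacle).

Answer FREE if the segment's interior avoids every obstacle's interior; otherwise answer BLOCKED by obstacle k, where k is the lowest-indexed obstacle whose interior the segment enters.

FREE

Obstacle 1 [(0,3) (2,2) (11,4) (10,10) (2,9)]:
  edge (0,3)–(2,2): clear
  edge (2,2)–(11,4): clear
  edge (11,4)–(10,10): clear
  edge (10,10)–(2,9): clear
  edge (2,9)–(0,3): clear
  midpoint (18,15) outside
  → clear
Obstacle 2 [(14,2) (22,0) (24,5) (24,11) (16,10)]:
  edge (14,2)–(22,0): clear
  edge (22,0)–(24,5): clear
  edge (24,5)–(24,11): clear
  edge (24,11)–(16,10): clear
  edge (16,10)–(14,2): clear
  midpoint (18,15) outside
  → clear
Obstacle 3 [(1,17) (8,14) (11,22)]:
  edge (1,17)–(8,14): clear
  edge (8,14)–(11,22): clear
  edge (11,22)–(1,17): clear
  midpoint (18,15) outside
  → clear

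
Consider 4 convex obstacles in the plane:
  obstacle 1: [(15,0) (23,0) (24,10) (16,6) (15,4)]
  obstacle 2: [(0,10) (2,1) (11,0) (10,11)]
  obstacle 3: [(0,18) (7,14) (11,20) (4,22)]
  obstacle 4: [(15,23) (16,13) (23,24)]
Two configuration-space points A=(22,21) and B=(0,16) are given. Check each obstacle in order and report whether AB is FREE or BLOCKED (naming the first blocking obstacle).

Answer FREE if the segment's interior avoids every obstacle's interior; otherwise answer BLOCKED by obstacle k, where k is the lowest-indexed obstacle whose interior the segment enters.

BLOCKED by obstacle 3

Obstacle 1 [(15,0) (23,0) (24,10) (16,6) (15,4)]:
  edge (15,0)–(23,0): clear
  edge (23,0)–(24,10): clear
  edge (24,10)–(16,6): clear
  edge (16,6)–(15,4): clear
  edge (15,4)–(15,0): clear
  midpoint (11,37/2) outside
  → clear
Obstacle 2 [(0,10) (2,1) (11,0) (10,11)]:
  edge (0,10)–(2,1): clear
  edge (2,1)–(11,0): clear
  edge (11,0)–(10,11): clear
  edge (10,11)–(0,10): clear
  midpoint (11,37/2) outside
  → clear
Obstacle 3 [(0,18) (7,14) (11,20) (4,22)]:
  edge (0,18)–(7,14): crosses AB
  edge (7,14)–(11,20): crosses AB
  edge (11,20)–(4,22): clear
  edge (4,22)–(0,18): clear
  → BLOCKED
Obstacle 4 [(15,23) (16,13) (23,24)]:
  edge (15,23)–(16,13): crosses AB
  edge (16,13)–(23,24): crosses AB
  edge (23,24)–(15,23): clear
  → BLOCKED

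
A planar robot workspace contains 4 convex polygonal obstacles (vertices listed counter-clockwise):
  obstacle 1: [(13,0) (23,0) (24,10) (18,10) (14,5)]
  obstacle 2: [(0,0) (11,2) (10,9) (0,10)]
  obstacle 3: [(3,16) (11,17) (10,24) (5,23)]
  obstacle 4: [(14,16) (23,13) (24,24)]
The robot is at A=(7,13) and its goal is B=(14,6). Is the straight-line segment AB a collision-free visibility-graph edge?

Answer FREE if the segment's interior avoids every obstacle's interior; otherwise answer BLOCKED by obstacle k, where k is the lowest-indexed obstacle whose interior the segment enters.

Obstacle 1 [(13,0) (23,0) (24,10) (18,10) (14,5)]:
  edge (13,0)–(23,0): clear
  edge (23,0)–(24,10): clear
  edge (24,10)–(18,10): clear
  edge (18,10)–(14,5): clear
  edge (14,5)–(13,0): clear
  midpoint (21/2,19/2) outside
  → clear
Obstacle 2 [(0,0) (11,2) (10,9) (0,10)]:
  edge (0,0)–(11,2): clear
  edge (11,2)–(10,9): clear
  edge (10,9)–(0,10): clear
  edge (0,10)–(0,0): clear
  midpoint (21/2,19/2) outside
  → clear
Obstacle 3 [(3,16) (11,17) (10,24) (5,23)]:
  edge (3,16)–(11,17): clear
  edge (11,17)–(10,24): clear
  edge (10,24)–(5,23): clear
  edge (5,23)–(3,16): clear
  midpoint (21/2,19/2) outside
  → clear
Obstacle 4 [(14,16) (23,13) (24,24)]:
  edge (14,16)–(23,13): clear
  edge (23,13)–(24,24): clear
  edge (24,24)–(14,16): clear
  midpoint (21/2,19/2) outside
  → clear

FREE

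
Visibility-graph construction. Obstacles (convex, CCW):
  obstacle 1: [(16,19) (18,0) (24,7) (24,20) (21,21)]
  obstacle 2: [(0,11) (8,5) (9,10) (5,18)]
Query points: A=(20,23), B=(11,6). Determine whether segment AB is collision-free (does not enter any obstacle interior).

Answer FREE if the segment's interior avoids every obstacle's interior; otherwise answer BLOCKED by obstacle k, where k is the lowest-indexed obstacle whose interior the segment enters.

BLOCKED by obstacle 1

Obstacle 1 [(16,19) (18,0) (24,7) (24,20) (21,21)]:
  edge (16,19)–(18,0): crosses AB
  edge (18,0)–(24,7): clear
  edge (24,7)–(24,20): clear
  edge (24,20)–(21,21): clear
  edge (21,21)–(16,19): crosses AB
  → BLOCKED
Obstacle 2 [(0,11) (8,5) (9,10) (5,18)]:
  edge (0,11)–(8,5): clear
  edge (8,5)–(9,10): clear
  edge (9,10)–(5,18): clear
  edge (5,18)–(0,11): clear
  midpoint (31/2,29/2) outside
  → clear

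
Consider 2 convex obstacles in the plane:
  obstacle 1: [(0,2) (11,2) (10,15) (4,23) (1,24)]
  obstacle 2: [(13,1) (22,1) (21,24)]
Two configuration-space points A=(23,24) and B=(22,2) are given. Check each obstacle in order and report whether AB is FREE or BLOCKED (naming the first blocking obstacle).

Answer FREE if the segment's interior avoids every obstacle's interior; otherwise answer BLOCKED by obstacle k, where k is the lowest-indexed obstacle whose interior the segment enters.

FREE

Obstacle 1 [(0,2) (11,2) (10,15) (4,23) (1,24)]:
  edge (0,2)–(11,2): clear
  edge (11,2)–(10,15): clear
  edge (10,15)–(4,23): clear
  edge (4,23)–(1,24): clear
  edge (1,24)–(0,2): clear
  midpoint (45/2,13) outside
  → clear
Obstacle 2 [(13,1) (22,1) (21,24)]:
  edge (13,1)–(22,1): clear
  edge (22,1)–(21,24): clear
  edge (21,24)–(13,1): clear
  midpoint (45/2,13) outside
  → clear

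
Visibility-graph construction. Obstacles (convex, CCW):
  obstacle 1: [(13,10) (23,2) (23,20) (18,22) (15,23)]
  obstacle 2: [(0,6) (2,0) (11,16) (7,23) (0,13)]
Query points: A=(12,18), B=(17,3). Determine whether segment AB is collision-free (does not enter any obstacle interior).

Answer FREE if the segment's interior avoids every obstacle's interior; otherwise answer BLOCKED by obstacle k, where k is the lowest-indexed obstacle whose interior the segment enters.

BLOCKED by obstacle 1

Obstacle 1 [(13,10) (23,2) (23,20) (18,22) (15,23)]:
  edge (13,10)–(23,2): crosses AB
  edge (23,2)–(23,20): clear
  edge (23,20)–(18,22): clear
  edge (18,22)–(15,23): clear
  edge (15,23)–(13,10): crosses AB
  → BLOCKED
Obstacle 2 [(0,6) (2,0) (11,16) (7,23) (0,13)]:
  edge (0,6)–(2,0): clear
  edge (2,0)–(11,16): clear
  edge (11,16)–(7,23): clear
  edge (7,23)–(0,13): clear
  edge (0,13)–(0,6): clear
  midpoint (29/2,21/2) outside
  → clear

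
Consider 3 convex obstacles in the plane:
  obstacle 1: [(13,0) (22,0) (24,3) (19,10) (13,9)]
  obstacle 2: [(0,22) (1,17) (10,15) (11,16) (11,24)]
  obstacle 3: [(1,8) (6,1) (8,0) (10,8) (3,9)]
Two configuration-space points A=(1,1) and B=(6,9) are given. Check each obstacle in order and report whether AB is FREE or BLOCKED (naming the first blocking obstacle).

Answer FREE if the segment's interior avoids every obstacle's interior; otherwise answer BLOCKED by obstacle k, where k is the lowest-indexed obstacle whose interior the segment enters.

Obstacle 1 [(13,0) (22,0) (24,3) (19,10) (13,9)]:
  edge (13,0)–(22,0): clear
  edge (22,0)–(24,3): clear
  edge (24,3)–(19,10): clear
  edge (19,10)–(13,9): clear
  edge (13,9)–(13,0): clear
  midpoint (7/2,5) outside
  → clear
Obstacle 2 [(0,22) (1,17) (10,15) (11,16) (11,24)]:
  edge (0,22)–(1,17): clear
  edge (1,17)–(10,15): clear
  edge (10,15)–(11,16): clear
  edge (11,16)–(11,24): clear
  edge (11,24)–(0,22): clear
  midpoint (7/2,5) outside
  → clear
Obstacle 3 [(1,8) (6,1) (8,0) (10,8) (3,9)]:
  edge (1,8)–(6,1): crosses AB
  edge (6,1)–(8,0): clear
  edge (8,0)–(10,8): clear
  edge (10,8)–(3,9): crosses AB
  edge (3,9)–(1,8): clear
  → BLOCKED

BLOCKED by obstacle 3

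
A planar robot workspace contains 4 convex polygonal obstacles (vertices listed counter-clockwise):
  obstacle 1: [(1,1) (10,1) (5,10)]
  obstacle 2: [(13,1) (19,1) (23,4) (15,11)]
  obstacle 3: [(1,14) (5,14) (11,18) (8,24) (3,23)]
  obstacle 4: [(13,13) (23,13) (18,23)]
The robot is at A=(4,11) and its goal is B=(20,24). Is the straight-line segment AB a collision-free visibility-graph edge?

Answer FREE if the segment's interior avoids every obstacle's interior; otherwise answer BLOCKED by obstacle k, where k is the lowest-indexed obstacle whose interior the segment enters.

BLOCKED by obstacle 4

Obstacle 1 [(1,1) (10,1) (5,10)]:
  edge (1,1)–(10,1): clear
  edge (10,1)–(5,10): clear
  edge (5,10)–(1,1): clear
  midpoint (12,35/2) outside
  → clear
Obstacle 2 [(13,1) (19,1) (23,4) (15,11)]:
  edge (13,1)–(19,1): clear
  edge (19,1)–(23,4): clear
  edge (23,4)–(15,11): clear
  edge (15,11)–(13,1): clear
  midpoint (12,35/2) outside
  → clear
Obstacle 3 [(1,14) (5,14) (11,18) (8,24) (3,23)]:
  edge (1,14)–(5,14): clear
  edge (5,14)–(11,18): clear
  edge (11,18)–(8,24): clear
  edge (8,24)–(3,23): clear
  edge (3,23)–(1,14): clear
  midpoint (12,35/2) outside
  → clear
Obstacle 4 [(13,13) (23,13) (18,23)]:
  edge (13,13)–(23,13): clear
  edge (23,13)–(18,23): crosses AB
  edge (18,23)–(13,13): crosses AB
  → BLOCKED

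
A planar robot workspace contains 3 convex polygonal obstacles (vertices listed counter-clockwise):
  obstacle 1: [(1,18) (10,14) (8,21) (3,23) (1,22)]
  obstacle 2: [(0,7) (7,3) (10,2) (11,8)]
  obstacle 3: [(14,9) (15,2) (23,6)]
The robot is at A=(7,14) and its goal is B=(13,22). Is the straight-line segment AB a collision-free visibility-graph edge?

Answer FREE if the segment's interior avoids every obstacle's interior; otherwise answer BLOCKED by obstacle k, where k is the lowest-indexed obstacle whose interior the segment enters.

BLOCKED by obstacle 1

Obstacle 1 [(1,18) (10,14) (8,21) (3,23) (1,22)]:
  edge (1,18)–(10,14): crosses AB
  edge (10,14)–(8,21): crosses AB
  edge (8,21)–(3,23): clear
  edge (3,23)–(1,22): clear
  edge (1,22)–(1,18): clear
  → BLOCKED
Obstacle 2 [(0,7) (7,3) (10,2) (11,8)]:
  edge (0,7)–(7,3): clear
  edge (7,3)–(10,2): clear
  edge (10,2)–(11,8): clear
  edge (11,8)–(0,7): clear
  midpoint (10,18) outside
  → clear
Obstacle 3 [(14,9) (15,2) (23,6)]:
  edge (14,9)–(15,2): clear
  edge (15,2)–(23,6): clear
  edge (23,6)–(14,9): clear
  midpoint (10,18) outside
  → clear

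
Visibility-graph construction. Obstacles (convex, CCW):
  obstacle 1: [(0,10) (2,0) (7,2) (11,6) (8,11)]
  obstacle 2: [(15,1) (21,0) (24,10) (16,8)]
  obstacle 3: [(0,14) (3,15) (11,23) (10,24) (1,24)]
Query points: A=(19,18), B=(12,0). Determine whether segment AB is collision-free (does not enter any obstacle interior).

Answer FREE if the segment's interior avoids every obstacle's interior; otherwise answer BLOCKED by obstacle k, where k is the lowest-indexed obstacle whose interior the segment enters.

Obstacle 1 [(0,10) (2,0) (7,2) (11,6) (8,11)]:
  edge (0,10)–(2,0): clear
  edge (2,0)–(7,2): clear
  edge (7,2)–(11,6): clear
  edge (11,6)–(8,11): clear
  edge (8,11)–(0,10): clear
  midpoint (31/2,9) outside
  → clear
Obstacle 2 [(15,1) (21,0) (24,10) (16,8)]:
  edge (15,1)–(21,0): clear
  edge (21,0)–(24,10): clear
  edge (24,10)–(16,8): clear
  edge (16,8)–(15,1): clear
  midpoint (31/2,9) outside
  → clear
Obstacle 3 [(0,14) (3,15) (11,23) (10,24) (1,24)]:
  edge (0,14)–(3,15): clear
  edge (3,15)–(11,23): clear
  edge (11,23)–(10,24): clear
  edge (10,24)–(1,24): clear
  edge (1,24)–(0,14): clear
  midpoint (31/2,9) outside
  → clear

FREE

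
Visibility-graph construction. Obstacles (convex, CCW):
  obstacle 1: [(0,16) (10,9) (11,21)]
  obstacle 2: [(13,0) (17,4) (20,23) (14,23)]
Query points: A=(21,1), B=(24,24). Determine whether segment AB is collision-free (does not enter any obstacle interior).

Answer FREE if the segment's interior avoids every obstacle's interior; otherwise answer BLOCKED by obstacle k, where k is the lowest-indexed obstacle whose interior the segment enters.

FREE

Obstacle 1 [(0,16) (10,9) (11,21)]:
  edge (0,16)–(10,9): clear
  edge (10,9)–(11,21): clear
  edge (11,21)–(0,16): clear
  midpoint (45/2,25/2) outside
  → clear
Obstacle 2 [(13,0) (17,4) (20,23) (14,23)]:
  edge (13,0)–(17,4): clear
  edge (17,4)–(20,23): clear
  edge (20,23)–(14,23): clear
  edge (14,23)–(13,0): clear
  midpoint (45/2,25/2) outside
  → clear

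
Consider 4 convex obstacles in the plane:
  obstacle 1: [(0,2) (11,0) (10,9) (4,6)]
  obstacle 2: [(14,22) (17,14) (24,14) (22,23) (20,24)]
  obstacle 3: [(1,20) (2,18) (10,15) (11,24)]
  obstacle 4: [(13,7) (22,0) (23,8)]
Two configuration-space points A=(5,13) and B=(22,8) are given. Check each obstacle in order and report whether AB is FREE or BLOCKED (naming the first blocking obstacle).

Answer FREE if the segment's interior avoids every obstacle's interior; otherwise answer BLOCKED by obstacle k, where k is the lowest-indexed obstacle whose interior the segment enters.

FREE

Obstacle 1 [(0,2) (11,0) (10,9) (4,6)]:
  edge (0,2)–(11,0): clear
  edge (11,0)–(10,9): clear
  edge (10,9)–(4,6): clear
  edge (4,6)–(0,2): clear
  midpoint (27/2,21/2) outside
  → clear
Obstacle 2 [(14,22) (17,14) (24,14) (22,23) (20,24)]:
  edge (14,22)–(17,14): clear
  edge (17,14)–(24,14): clear
  edge (24,14)–(22,23): clear
  edge (22,23)–(20,24): clear
  edge (20,24)–(14,22): clear
  midpoint (27/2,21/2) outside
  → clear
Obstacle 3 [(1,20) (2,18) (10,15) (11,24)]:
  edge (1,20)–(2,18): clear
  edge (2,18)–(10,15): clear
  edge (10,15)–(11,24): clear
  edge (11,24)–(1,20): clear
  midpoint (27/2,21/2) outside
  → clear
Obstacle 4 [(13,7) (22,0) (23,8)]:
  edge (13,7)–(22,0): clear
  edge (22,0)–(23,8): clear
  edge (23,8)–(13,7): clear
  midpoint (27/2,21/2) outside
  → clear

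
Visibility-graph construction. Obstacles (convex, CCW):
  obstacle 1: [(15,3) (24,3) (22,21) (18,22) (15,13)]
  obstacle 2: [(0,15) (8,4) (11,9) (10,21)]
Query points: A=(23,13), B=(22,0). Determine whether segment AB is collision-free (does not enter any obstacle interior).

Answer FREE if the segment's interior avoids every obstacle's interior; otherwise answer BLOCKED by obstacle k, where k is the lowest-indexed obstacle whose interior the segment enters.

Obstacle 1 [(15,3) (24,3) (22,21) (18,22) (15,13)]:
  edge (15,3)–(24,3): crosses AB
  edge (24,3)–(22,21): crosses AB
  edge (22,21)–(18,22): clear
  edge (18,22)–(15,13): clear
  edge (15,13)–(15,3): clear
  → BLOCKED
Obstacle 2 [(0,15) (8,4) (11,9) (10,21)]:
  edge (0,15)–(8,4): clear
  edge (8,4)–(11,9): clear
  edge (11,9)–(10,21): clear
  edge (10,21)–(0,15): clear
  midpoint (45/2,13/2) outside
  → clear

BLOCKED by obstacle 1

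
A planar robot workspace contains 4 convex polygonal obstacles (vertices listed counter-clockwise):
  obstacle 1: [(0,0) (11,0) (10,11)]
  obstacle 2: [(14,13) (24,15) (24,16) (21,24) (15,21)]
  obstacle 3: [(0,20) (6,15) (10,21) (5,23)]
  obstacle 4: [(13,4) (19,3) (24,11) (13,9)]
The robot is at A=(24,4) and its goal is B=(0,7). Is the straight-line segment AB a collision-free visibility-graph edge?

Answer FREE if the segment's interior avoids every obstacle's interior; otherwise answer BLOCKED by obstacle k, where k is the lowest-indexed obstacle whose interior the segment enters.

BLOCKED by obstacle 1

Obstacle 1 [(0,0) (11,0) (10,11)]:
  edge (0,0)–(11,0): clear
  edge (11,0)–(10,11): crosses AB
  edge (10,11)–(0,0): crosses AB
  → BLOCKED
Obstacle 2 [(14,13) (24,15) (24,16) (21,24) (15,21)]:
  edge (14,13)–(24,15): clear
  edge (24,15)–(24,16): clear
  edge (24,16)–(21,24): clear
  edge (21,24)–(15,21): clear
  edge (15,21)–(14,13): clear
  midpoint (12,11/2) outside
  → clear
Obstacle 3 [(0,20) (6,15) (10,21) (5,23)]:
  edge (0,20)–(6,15): clear
  edge (6,15)–(10,21): clear
  edge (10,21)–(5,23): clear
  edge (5,23)–(0,20): clear
  midpoint (12,11/2) outside
  → clear
Obstacle 4 [(13,4) (19,3) (24,11) (13,9)]:
  edge (13,4)–(19,3): clear
  edge (19,3)–(24,11): crosses AB
  edge (24,11)–(13,9): clear
  edge (13,9)–(13,4): crosses AB
  → BLOCKED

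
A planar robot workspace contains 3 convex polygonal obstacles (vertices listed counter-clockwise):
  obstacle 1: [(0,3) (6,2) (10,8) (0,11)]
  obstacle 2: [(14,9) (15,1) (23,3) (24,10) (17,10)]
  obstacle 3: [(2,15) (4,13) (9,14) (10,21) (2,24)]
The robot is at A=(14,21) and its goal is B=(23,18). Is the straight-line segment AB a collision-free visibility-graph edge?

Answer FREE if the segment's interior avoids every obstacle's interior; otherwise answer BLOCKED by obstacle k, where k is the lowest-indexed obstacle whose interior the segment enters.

FREE

Obstacle 1 [(0,3) (6,2) (10,8) (0,11)]:
  edge (0,3)–(6,2): clear
  edge (6,2)–(10,8): clear
  edge (10,8)–(0,11): clear
  edge (0,11)–(0,3): clear
  midpoint (37/2,39/2) outside
  → clear
Obstacle 2 [(14,9) (15,1) (23,3) (24,10) (17,10)]:
  edge (14,9)–(15,1): clear
  edge (15,1)–(23,3): clear
  edge (23,3)–(24,10): clear
  edge (24,10)–(17,10): clear
  edge (17,10)–(14,9): clear
  midpoint (37/2,39/2) outside
  → clear
Obstacle 3 [(2,15) (4,13) (9,14) (10,21) (2,24)]:
  edge (2,15)–(4,13): clear
  edge (4,13)–(9,14): clear
  edge (9,14)–(10,21): clear
  edge (10,21)–(2,24): clear
  edge (2,24)–(2,15): clear
  midpoint (37/2,39/2) outside
  → clear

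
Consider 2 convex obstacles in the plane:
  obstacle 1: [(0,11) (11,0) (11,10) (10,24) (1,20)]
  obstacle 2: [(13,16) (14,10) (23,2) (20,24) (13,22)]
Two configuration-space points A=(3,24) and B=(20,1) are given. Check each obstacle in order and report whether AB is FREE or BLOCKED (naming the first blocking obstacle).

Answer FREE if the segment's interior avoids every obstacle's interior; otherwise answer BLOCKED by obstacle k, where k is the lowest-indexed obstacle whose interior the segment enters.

BLOCKED by obstacle 1

Obstacle 1 [(0,11) (11,0) (11,10) (10,24) (1,20)]:
  edge (0,11)–(11,0): clear
  edge (11,0)–(11,10): clear
  edge (11,10)–(10,24): crosses AB
  edge (10,24)–(1,20): crosses AB
  edge (1,20)–(0,11): clear
  → BLOCKED
Obstacle 2 [(13,16) (14,10) (23,2) (20,24) (13,22)]:
  edge (13,16)–(14,10): clear
  edge (14,10)–(23,2): clear
  edge (23,2)–(20,24): clear
  edge (20,24)–(13,22): clear
  edge (13,22)–(13,16): clear
  midpoint (23/2,25/2) outside
  → clear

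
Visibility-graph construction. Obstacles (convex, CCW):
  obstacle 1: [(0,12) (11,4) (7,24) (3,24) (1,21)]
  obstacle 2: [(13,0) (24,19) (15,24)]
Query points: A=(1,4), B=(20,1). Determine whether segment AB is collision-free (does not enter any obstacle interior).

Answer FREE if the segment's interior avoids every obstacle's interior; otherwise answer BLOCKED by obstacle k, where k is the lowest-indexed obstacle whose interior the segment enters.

BLOCKED by obstacle 2

Obstacle 1 [(0,12) (11,4) (7,24) (3,24) (1,21)]:
  edge (0,12)–(11,4): clear
  edge (11,4)–(7,24): clear
  edge (7,24)–(3,24): clear
  edge (3,24)–(1,21): clear
  edge (1,21)–(0,12): clear
  midpoint (21/2,5/2) outside
  → clear
Obstacle 2 [(13,0) (24,19) (15,24)]:
  edge (13,0)–(24,19): crosses AB
  edge (24,19)–(15,24): clear
  edge (15,24)–(13,0): crosses AB
  → BLOCKED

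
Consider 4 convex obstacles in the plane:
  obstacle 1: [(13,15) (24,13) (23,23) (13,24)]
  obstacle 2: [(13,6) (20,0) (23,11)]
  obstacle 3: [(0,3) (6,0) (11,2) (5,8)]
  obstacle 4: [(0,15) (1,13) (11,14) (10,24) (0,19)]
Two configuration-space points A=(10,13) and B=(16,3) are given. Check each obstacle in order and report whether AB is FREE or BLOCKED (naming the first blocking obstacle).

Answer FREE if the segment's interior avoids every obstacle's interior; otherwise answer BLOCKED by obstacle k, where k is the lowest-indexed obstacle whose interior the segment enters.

BLOCKED by obstacle 2

Obstacle 1 [(13,15) (24,13) (23,23) (13,24)]:
  edge (13,15)–(24,13): clear
  edge (24,13)–(23,23): clear
  edge (23,23)–(13,24): clear
  edge (13,24)–(13,15): clear
  midpoint (13,8) outside
  → clear
Obstacle 2 [(13,6) (20,0) (23,11)]:
  edge (13,6)–(20,0): crosses AB
  edge (20,0)–(23,11): clear
  edge (23,11)–(13,6): crosses AB
  → BLOCKED
Obstacle 3 [(0,3) (6,0) (11,2) (5,8)]:
  edge (0,3)–(6,0): clear
  edge (6,0)–(11,2): clear
  edge (11,2)–(5,8): clear
  edge (5,8)–(0,3): clear
  midpoint (13,8) outside
  → clear
Obstacle 4 [(0,15) (1,13) (11,14) (10,24) (0,19)]:
  edge (0,15)–(1,13): clear
  edge (1,13)–(11,14): clear
  edge (11,14)–(10,24): clear
  edge (10,24)–(0,19): clear
  edge (0,19)–(0,15): clear
  midpoint (13,8) outside
  → clear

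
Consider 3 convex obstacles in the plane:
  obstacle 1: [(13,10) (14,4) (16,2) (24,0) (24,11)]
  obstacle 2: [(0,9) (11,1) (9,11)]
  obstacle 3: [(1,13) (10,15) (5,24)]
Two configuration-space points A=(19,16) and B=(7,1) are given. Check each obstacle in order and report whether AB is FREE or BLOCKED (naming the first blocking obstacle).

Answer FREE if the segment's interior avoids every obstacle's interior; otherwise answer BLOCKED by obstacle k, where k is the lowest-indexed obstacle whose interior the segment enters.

BLOCKED by obstacle 1

Obstacle 1 [(13,10) (14,4) (16,2) (24,0) (24,11)]:
  edge (13,10)–(14,4): crosses AB
  edge (14,4)–(16,2): clear
  edge (16,2)–(24,0): clear
  edge (24,0)–(24,11): clear
  edge (24,11)–(13,10): crosses AB
  → BLOCKED
Obstacle 2 [(0,9) (11,1) (9,11)]:
  edge (0,9)–(11,1): crosses AB
  edge (11,1)–(9,11): crosses AB
  edge (9,11)–(0,9): clear
  → BLOCKED
Obstacle 3 [(1,13) (10,15) (5,24)]:
  edge (1,13)–(10,15): clear
  edge (10,15)–(5,24): clear
  edge (5,24)–(1,13): clear
  midpoint (13,17/2) outside
  → clear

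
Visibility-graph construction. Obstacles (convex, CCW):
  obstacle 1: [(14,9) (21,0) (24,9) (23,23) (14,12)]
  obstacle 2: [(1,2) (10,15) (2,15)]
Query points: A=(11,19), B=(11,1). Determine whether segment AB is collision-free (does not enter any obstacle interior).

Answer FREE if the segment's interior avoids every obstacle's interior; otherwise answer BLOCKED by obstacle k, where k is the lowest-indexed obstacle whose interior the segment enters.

FREE

Obstacle 1 [(14,9) (21,0) (24,9) (23,23) (14,12)]:
  edge (14,9)–(21,0): clear
  edge (21,0)–(24,9): clear
  edge (24,9)–(23,23): clear
  edge (23,23)–(14,12): clear
  edge (14,12)–(14,9): clear
  midpoint (11,10) outside
  → clear
Obstacle 2 [(1,2) (10,15) (2,15)]:
  edge (1,2)–(10,15): clear
  edge (10,15)–(2,15): clear
  edge (2,15)–(1,2): clear
  midpoint (11,10) outside
  → clear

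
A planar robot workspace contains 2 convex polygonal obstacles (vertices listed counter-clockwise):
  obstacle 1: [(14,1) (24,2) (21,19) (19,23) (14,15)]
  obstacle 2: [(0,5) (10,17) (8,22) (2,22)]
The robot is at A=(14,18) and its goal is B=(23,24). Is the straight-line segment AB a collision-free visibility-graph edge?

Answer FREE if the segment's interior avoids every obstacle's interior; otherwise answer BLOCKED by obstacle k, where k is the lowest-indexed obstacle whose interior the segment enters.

Obstacle 1 [(14,1) (24,2) (21,19) (19,23) (14,15)]:
  edge (14,1)–(24,2): clear
  edge (24,2)–(21,19): clear
  edge (21,19)–(19,23): crosses AB
  edge (19,23)–(14,15): crosses AB
  edge (14,15)–(14,1): clear
  → BLOCKED
Obstacle 2 [(0,5) (10,17) (8,22) (2,22)]:
  edge (0,5)–(10,17): clear
  edge (10,17)–(8,22): clear
  edge (8,22)–(2,22): clear
  edge (2,22)–(0,5): clear
  midpoint (37/2,21) outside
  → clear

BLOCKED by obstacle 1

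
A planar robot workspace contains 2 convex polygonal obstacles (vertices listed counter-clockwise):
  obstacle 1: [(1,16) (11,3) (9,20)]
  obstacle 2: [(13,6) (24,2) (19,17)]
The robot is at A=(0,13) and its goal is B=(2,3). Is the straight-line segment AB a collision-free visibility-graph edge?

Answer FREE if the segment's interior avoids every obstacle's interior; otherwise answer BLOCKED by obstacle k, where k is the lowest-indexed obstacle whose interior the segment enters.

FREE

Obstacle 1 [(1,16) (11,3) (9,20)]:
  edge (1,16)–(11,3): clear
  edge (11,3)–(9,20): clear
  edge (9,20)–(1,16): clear
  midpoint (1,8) outside
  → clear
Obstacle 2 [(13,6) (24,2) (19,17)]:
  edge (13,6)–(24,2): clear
  edge (24,2)–(19,17): clear
  edge (19,17)–(13,6): clear
  midpoint (1,8) outside
  → clear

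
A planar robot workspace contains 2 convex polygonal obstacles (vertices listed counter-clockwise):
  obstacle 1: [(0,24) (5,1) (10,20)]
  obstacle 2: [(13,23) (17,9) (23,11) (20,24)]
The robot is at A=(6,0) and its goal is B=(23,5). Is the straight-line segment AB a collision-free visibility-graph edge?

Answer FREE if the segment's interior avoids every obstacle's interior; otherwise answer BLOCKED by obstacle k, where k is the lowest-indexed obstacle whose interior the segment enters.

FREE

Obstacle 1 [(0,24) (5,1) (10,20)]:
  edge (0,24)–(5,1): clear
  edge (5,1)–(10,20): clear
  edge (10,20)–(0,24): clear
  midpoint (29/2,5/2) outside
  → clear
Obstacle 2 [(13,23) (17,9) (23,11) (20,24)]:
  edge (13,23)–(17,9): clear
  edge (17,9)–(23,11): clear
  edge (23,11)–(20,24): clear
  edge (20,24)–(13,23): clear
  midpoint (29/2,5/2) outside
  → clear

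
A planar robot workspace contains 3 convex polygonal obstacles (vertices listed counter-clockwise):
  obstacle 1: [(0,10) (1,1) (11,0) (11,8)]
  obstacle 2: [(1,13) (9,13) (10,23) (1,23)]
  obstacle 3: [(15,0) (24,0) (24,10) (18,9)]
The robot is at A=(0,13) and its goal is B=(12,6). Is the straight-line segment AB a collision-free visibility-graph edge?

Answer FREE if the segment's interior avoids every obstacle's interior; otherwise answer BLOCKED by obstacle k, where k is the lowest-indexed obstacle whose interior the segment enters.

Obstacle 1 [(0,10) (1,1) (11,0) (11,8)]:
  edge (0,10)–(1,1): clear
  edge (1,1)–(11,0): clear
  edge (11,0)–(11,8): crosses AB
  edge (11,8)–(0,10): crosses AB
  → BLOCKED
Obstacle 2 [(1,13) (9,13) (10,23) (1,23)]:
  edge (1,13)–(9,13): clear
  edge (9,13)–(10,23): clear
  edge (10,23)–(1,23): clear
  edge (1,23)–(1,13): clear
  midpoint (6,19/2) outside
  → clear
Obstacle 3 [(15,0) (24,0) (24,10) (18,9)]:
  edge (15,0)–(24,0): clear
  edge (24,0)–(24,10): clear
  edge (24,10)–(18,9): clear
  edge (18,9)–(15,0): clear
  midpoint (6,19/2) outside
  → clear

BLOCKED by obstacle 1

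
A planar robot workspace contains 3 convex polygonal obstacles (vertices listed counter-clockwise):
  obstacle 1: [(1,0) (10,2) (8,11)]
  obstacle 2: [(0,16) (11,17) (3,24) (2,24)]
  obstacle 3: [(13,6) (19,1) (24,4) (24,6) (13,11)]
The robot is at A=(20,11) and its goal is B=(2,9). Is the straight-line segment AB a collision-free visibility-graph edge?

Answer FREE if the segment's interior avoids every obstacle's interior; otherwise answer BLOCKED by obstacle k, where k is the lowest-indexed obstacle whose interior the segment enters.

BLOCKED by obstacle 1

Obstacle 1 [(1,0) (10,2) (8,11)]:
  edge (1,0)–(10,2): clear
  edge (10,2)–(8,11): crosses AB
  edge (8,11)–(1,0): crosses AB
  → BLOCKED
Obstacle 2 [(0,16) (11,17) (3,24) (2,24)]:
  edge (0,16)–(11,17): clear
  edge (11,17)–(3,24): clear
  edge (3,24)–(2,24): clear
  edge (2,24)–(0,16): clear
  midpoint (11,10) outside
  → clear
Obstacle 3 [(13,6) (19,1) (24,4) (24,6) (13,11)]:
  edge (13,6)–(19,1): clear
  edge (19,1)–(24,4): clear
  edge (24,4)–(24,6): clear
  edge (24,6)–(13,11): crosses AB
  edge (13,11)–(13,6): crosses AB
  → BLOCKED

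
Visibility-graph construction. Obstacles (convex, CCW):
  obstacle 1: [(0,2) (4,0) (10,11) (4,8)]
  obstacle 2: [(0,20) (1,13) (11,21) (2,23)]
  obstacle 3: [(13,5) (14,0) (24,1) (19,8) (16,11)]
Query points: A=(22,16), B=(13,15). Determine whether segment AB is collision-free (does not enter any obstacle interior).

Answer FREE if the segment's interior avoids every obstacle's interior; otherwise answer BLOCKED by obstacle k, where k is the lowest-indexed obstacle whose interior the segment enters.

Obstacle 1 [(0,2) (4,0) (10,11) (4,8)]:
  edge (0,2)–(4,0): clear
  edge (4,0)–(10,11): clear
  edge (10,11)–(4,8): clear
  edge (4,8)–(0,2): clear
  midpoint (35/2,31/2) outside
  → clear
Obstacle 2 [(0,20) (1,13) (11,21) (2,23)]:
  edge (0,20)–(1,13): clear
  edge (1,13)–(11,21): clear
  edge (11,21)–(2,23): clear
  edge (2,23)–(0,20): clear
  midpoint (35/2,31/2) outside
  → clear
Obstacle 3 [(13,5) (14,0) (24,1) (19,8) (16,11)]:
  edge (13,5)–(14,0): clear
  edge (14,0)–(24,1): clear
  edge (24,1)–(19,8): clear
  edge (19,8)–(16,11): clear
  edge (16,11)–(13,5): clear
  midpoint (35/2,31/2) outside
  → clear

FREE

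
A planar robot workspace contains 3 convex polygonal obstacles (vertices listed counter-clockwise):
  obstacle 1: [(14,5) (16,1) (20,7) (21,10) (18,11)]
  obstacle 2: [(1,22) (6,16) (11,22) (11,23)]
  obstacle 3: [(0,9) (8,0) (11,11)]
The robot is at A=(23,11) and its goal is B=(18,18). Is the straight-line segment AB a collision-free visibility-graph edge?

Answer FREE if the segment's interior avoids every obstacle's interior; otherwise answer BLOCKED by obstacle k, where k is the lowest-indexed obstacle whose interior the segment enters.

FREE

Obstacle 1 [(14,5) (16,1) (20,7) (21,10) (18,11)]:
  edge (14,5)–(16,1): clear
  edge (16,1)–(20,7): clear
  edge (20,7)–(21,10): clear
  edge (21,10)–(18,11): clear
  edge (18,11)–(14,5): clear
  midpoint (41/2,29/2) outside
  → clear
Obstacle 2 [(1,22) (6,16) (11,22) (11,23)]:
  edge (1,22)–(6,16): clear
  edge (6,16)–(11,22): clear
  edge (11,22)–(11,23): clear
  edge (11,23)–(1,22): clear
  midpoint (41/2,29/2) outside
  → clear
Obstacle 3 [(0,9) (8,0) (11,11)]:
  edge (0,9)–(8,0): clear
  edge (8,0)–(11,11): clear
  edge (11,11)–(0,9): clear
  midpoint (41/2,29/2) outside
  → clear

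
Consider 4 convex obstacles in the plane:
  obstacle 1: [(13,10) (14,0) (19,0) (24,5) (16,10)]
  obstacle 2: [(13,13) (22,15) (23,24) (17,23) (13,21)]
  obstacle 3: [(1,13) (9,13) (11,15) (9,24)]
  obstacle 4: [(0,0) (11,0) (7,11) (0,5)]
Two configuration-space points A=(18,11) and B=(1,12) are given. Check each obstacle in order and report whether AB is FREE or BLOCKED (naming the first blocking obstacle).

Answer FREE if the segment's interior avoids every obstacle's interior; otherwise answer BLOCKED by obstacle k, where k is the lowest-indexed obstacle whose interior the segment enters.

Obstacle 1 [(13,10) (14,0) (19,0) (24,5) (16,10)]:
  edge (13,10)–(14,0): clear
  edge (14,0)–(19,0): clear
  edge (19,0)–(24,5): clear
  edge (24,5)–(16,10): clear
  edge (16,10)–(13,10): clear
  midpoint (19/2,23/2) outside
  → clear
Obstacle 2 [(13,13) (22,15) (23,24) (17,23) (13,21)]:
  edge (13,13)–(22,15): clear
  edge (22,15)–(23,24): clear
  edge (23,24)–(17,23): clear
  edge (17,23)–(13,21): clear
  edge (13,21)–(13,13): clear
  midpoint (19/2,23/2) outside
  → clear
Obstacle 3 [(1,13) (9,13) (11,15) (9,24)]:
  edge (1,13)–(9,13): clear
  edge (9,13)–(11,15): clear
  edge (11,15)–(9,24): clear
  edge (9,24)–(1,13): clear
  midpoint (19/2,23/2) outside
  → clear
Obstacle 4 [(0,0) (11,0) (7,11) (0,5)]:
  edge (0,0)–(11,0): clear
  edge (11,0)–(7,11): clear
  edge (7,11)–(0,5): clear
  edge (0,5)–(0,0): clear
  midpoint (19/2,23/2) outside
  → clear

FREE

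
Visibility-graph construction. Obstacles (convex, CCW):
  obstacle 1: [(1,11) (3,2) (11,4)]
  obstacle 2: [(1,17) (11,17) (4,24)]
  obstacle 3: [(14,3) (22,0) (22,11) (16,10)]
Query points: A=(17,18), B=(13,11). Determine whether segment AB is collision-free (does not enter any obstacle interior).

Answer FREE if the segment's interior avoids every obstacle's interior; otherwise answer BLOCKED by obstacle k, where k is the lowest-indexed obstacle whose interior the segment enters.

Obstacle 1 [(1,11) (3,2) (11,4)]:
  edge (1,11)–(3,2): clear
  edge (3,2)–(11,4): clear
  edge (11,4)–(1,11): clear
  midpoint (15,29/2) outside
  → clear
Obstacle 2 [(1,17) (11,17) (4,24)]:
  edge (1,17)–(11,17): clear
  edge (11,17)–(4,24): clear
  edge (4,24)–(1,17): clear
  midpoint (15,29/2) outside
  → clear
Obstacle 3 [(14,3) (22,0) (22,11) (16,10)]:
  edge (14,3)–(22,0): clear
  edge (22,0)–(22,11): clear
  edge (22,11)–(16,10): clear
  edge (16,10)–(14,3): clear
  midpoint (15,29/2) outside
  → clear

FREE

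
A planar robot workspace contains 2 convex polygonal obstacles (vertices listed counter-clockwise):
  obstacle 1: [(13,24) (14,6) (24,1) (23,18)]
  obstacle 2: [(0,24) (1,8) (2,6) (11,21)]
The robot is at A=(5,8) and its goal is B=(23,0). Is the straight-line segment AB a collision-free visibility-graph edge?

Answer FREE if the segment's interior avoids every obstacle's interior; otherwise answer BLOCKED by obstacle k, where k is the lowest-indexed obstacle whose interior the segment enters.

Obstacle 1 [(13,24) (14,6) (24,1) (23,18)]:
  edge (13,24)–(14,6): clear
  edge (14,6)–(24,1): clear
  edge (24,1)–(23,18): clear
  edge (23,18)–(13,24): clear
  midpoint (14,4) outside
  → clear
Obstacle 2 [(0,24) (1,8) (2,6) (11,21)]:
  edge (0,24)–(1,8): clear
  edge (1,8)–(2,6): clear
  edge (2,6)–(11,21): clear
  edge (11,21)–(0,24): clear
  midpoint (14,4) outside
  → clear

FREE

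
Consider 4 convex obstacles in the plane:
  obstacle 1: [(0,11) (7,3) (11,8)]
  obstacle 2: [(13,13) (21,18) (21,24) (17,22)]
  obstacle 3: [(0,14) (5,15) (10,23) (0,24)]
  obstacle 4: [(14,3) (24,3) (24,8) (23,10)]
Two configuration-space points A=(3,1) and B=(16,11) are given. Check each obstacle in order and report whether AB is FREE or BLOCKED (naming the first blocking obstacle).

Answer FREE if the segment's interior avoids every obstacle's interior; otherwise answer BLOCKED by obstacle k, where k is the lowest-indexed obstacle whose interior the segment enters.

BLOCKED by obstacle 1

Obstacle 1 [(0,11) (7,3) (11,8)]:
  edge (0,11)–(7,3): crosses AB
  edge (7,3)–(11,8): crosses AB
  edge (11,8)–(0,11): clear
  → BLOCKED
Obstacle 2 [(13,13) (21,18) (21,24) (17,22)]:
  edge (13,13)–(21,18): clear
  edge (21,18)–(21,24): clear
  edge (21,24)–(17,22): clear
  edge (17,22)–(13,13): clear
  midpoint (19/2,6) outside
  → clear
Obstacle 3 [(0,14) (5,15) (10,23) (0,24)]:
  edge (0,14)–(5,15): clear
  edge (5,15)–(10,23): clear
  edge (10,23)–(0,24): clear
  edge (0,24)–(0,14): clear
  midpoint (19/2,6) outside
  → clear
Obstacle 4 [(14,3) (24,3) (24,8) (23,10)]:
  edge (14,3)–(24,3): clear
  edge (24,3)–(24,8): clear
  edge (24,8)–(23,10): clear
  edge (23,10)–(14,3): clear
  midpoint (19/2,6) outside
  → clear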